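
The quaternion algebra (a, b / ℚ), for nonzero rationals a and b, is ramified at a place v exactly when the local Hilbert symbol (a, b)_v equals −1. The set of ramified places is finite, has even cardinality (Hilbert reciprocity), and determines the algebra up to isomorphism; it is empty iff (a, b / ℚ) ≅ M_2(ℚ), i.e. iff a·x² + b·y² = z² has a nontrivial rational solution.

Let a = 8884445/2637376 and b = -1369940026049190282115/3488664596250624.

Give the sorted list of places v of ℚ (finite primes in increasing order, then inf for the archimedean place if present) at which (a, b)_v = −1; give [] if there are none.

Mod squares: a ≡ 5, b ≡ -4290. Check v ∈ {∞, 2, 3, 5, 7, 11, 13, 19, 29, 31, 41, 43}.
v=7: a=7^-2·(≡3), b=7^-2·(≡2) mod 7; (3|7)=-1, (2|7)=+1; (−1)^{-2·-2·3}·(-1)^-2·(+1)^-2 = +1.
v=3: a=3^0·(≡2), b=3^-1·(≡1) mod 3; (2|3)=-1, (1|3)=+1; (−1)^{0·-1·1}·(-1)^-1·(+1)^0 = -1.
v=11: a=11^0·(≡4), b=11^1·(≡2) mod 11; (4|11)=+1, (2|11)=-1; (−1)^{0·1·5}·(+1)^1·(-1)^0 = +1.
v=2: v_2(a)=-6, v_2(b)=-25; units ≡ 5, 7 (mod 8); ε·ε+αω+βω = 0·1+-6·0+-25·1 ≡ 1  ⇒  (a,b)_2 = -1.
v=5: a=5^1·(≡4), b=5^1·(≡3) mod 5; (4|5)=+1, (3|5)=-1; (−1)^{1·1·2}·(+1)^1·(-1)^1 = -1.
v=13: a=13^0·(≡11), b=13^1·(≡7) mod 13; (11|13)=-1, (7|13)=-1; (−1)^{0·1·6}·(-1)^1·(-1)^0 = -1.
v=19: a=19^0·(≡9), b=19^2·(≡4) mod 19; (9|19)=+1, (4|19)=+1; (−1)^{0·2·9}·(+1)^2·(+1)^0 = +1.
v=29: a=29^-2·(≡23), b=29^-4·(≡2) mod 29; (23|29)=+1, (2|29)=-1; (−1)^{-2·-4·14}·(+1)^-4·(-1)^-2 = +1.
v=∞: 5 > 0 and -4290 < 0  ⇒  (a,b)_∞ = +1.
v=43: a=43^2·(≡33), b=43^4·(≡36) mod 43; (33|43)=-1, (36|43)=+1; (−1)^{2·4·21}·(-1)^4·(+1)^2 = +1.
v=31: a=31^2·(≡5), b=31^4·(≡7) mod 31; (5|31)=+1, (7|31)=+1; (−1)^{2·4·15}·(+1)^4·(+1)^2 = +1.
v=41: a=41^0·(≡36), b=41^2·(≡34) mod 41; (36|41)=+1, (34|41)=-1; (−1)^{0·2·20}·(+1)^2·(-1)^0 = +1.
|Ram(5, -4290)| = 4, even; anisotropic at {2, 3, 5, 13}.

[2, 3, 5, 13]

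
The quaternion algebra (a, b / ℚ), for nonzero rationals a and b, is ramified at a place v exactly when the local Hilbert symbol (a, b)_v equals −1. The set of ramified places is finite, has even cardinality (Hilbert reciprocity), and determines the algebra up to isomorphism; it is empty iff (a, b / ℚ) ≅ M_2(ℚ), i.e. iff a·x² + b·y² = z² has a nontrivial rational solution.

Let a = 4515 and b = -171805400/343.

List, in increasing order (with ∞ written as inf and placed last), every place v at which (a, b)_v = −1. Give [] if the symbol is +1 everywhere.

[5, 17, 23, 43]

(a, b) ≡ (4515, -71162) mod (ℚ^×)²; places V = {2, 3, 5, 7, 13, 17, 23, 43, ∞}.
(a,b)_7: α=1, u≡1; β=-3, v≡3 (mod 7); (1|7)=+1, (3|7)=-1; sign (−1)^1·+1^-3·-1^1 = +1.
(a,b)_23: α=0, u≡7; β=1, v≡22 (mod 23); (7|23)=-1, (22|23)=-1; sign (−1)^0·-1^1·-1^0 = -1.
(a,b)_5: α=1, u≡3; β=2, v≡3 (mod 5); (3|5)=-1, (3|5)=-1; sign (−1)^0·-1^2·-1^1 = -1.
(a,b)_∞: sgn(4515)=+, sgn(-71162)=−, so +1.
(a,b)_2: α=0, β=3; u≡3, v≡3 (mod 8); ε(u)ε(v)=1·1, αω(v)=0·1, βω(u)=3·1; sum ≡ 0  ⇒  +1.
(a,b)_43: α=1, u≡19; β=0, v≡18 (mod 43); (19|43)=-1, (18|43)=-1; sign (−1)^0·-1^0·-1^1 = -1.
(a,b)_13: α=0, u≡4; β=3, v≡12 (mod 13); (4|13)=+1, (12|13)=+1; sign (−1)^0·+1^3·+1^0 = +1.
(a,b)_3: α=1, u≡2; β=0, v≡1 (mod 3); (2|3)=-1, (1|3)=+1; sign (−1)^0·-1^0·+1^1 = +1.
(a,b)_17: α=0, u≡10; β=1, v≡15 (mod 17); (10|17)=-1, (15|17)=+1; sign (−1)^0·-1^1·+1^0 = -1.
Ram(4515, -71162) = {5, 17, 23, 43}; no ℚ_5-point on the conic.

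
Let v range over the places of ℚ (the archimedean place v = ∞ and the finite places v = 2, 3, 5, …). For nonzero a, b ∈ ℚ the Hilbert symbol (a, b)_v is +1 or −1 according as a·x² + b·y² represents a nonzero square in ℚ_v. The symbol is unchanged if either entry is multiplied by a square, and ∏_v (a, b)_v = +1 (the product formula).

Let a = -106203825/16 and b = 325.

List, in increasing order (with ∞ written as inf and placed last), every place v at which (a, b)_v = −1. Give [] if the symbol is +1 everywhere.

[13, 19]

(a, b) ≡ (-57, 13) mod (ℚ^×)²; places V = {2, 3, 5, 7, 13, 19, ∞}.
(a,b)_19: α=1, u≡9; β=0, v≡2 (mod 19); (9|19)=+1, (2|19)=-1; sign (−1)^0·+1^0·-1^1 = -1.
(a,b)_∞: sgn(-57)=−, sgn(13)=+, so +1.
(a,b)_5: α=2, u≡2; β=2, v≡3 (mod 5); (2|5)=-1, (3|5)=-1; sign (−1)^0·-1^2·-1^2 = +1.
(a,b)_7: α=2, u≡3; β=0, v≡3 (mod 7); (3|7)=-1, (3|7)=-1; sign (−1)^0·-1^0·-1^2 = +1.
(a,b)_2: α=-4, β=0; u≡7, v≡5 (mod 8); ε(u)ε(v)=1·0, αω(v)=-4·1, βω(u)=0·0; sum ≡ 0  ⇒  +1.
(a,b)_13: α=2, u≡7; β=1, v≡12 (mod 13); (7|13)=-1, (12|13)=+1; sign (−1)^0·-1^1·+1^2 = -1.
(a,b)_3: α=3, u≡2; β=0, v≡1 (mod 3); (2|3)=-1, (1|3)=+1; sign (−1)^0·-1^0·+1^3 = +1.
Ram(-57, 13) = {13, 19}; no ℚ_13-point on the conic.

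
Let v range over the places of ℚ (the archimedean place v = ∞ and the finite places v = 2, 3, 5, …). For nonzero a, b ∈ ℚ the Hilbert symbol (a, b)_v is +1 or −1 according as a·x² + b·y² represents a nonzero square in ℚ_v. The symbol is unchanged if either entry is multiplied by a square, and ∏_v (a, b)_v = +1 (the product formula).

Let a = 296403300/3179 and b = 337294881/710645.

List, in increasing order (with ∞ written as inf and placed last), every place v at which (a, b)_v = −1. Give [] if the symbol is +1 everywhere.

[5, 11]

Mod squares: a ≡ 402523, b ≡ 645. Check v ∈ {∞, 2, 3, 5, 7, 11, 13, 17, 23, 29, 37, 43}.
v=23: a=23^1·(≡17), b=23^0·(≡3) mod 23; (17|23)=-1, (3|23)=+1; (−1)^{1·0·11}·(-1)^0·(+1)^1 = +1.
v=37: a=37^1·(≡27), b=37^0·(≡3) mod 37; (27|37)=+1, (3|37)=+1; (−1)^{1·0·18}·(+1)^0·(+1)^1 = +1.
v=11: a=11^-1·(≡2), b=11^2·(≡7) mod 11; (2|11)=-1, (7|11)=-1; (−1)^{-1·2·5}·(-1)^2·(-1)^-1 = -1.
v=5: a=5^2·(≡3), b=5^-1·(≡4) mod 5; (3|5)=-1, (4|5)=+1; (−1)^{2·-1·2}·(-1)^-1·(+1)^2 = -1.
v=3: a=3^4·(≡1), b=3^3·(≡2) mod 3; (1|3)=+1, (2|3)=-1; (−1)^{4·3·1}·(+1)^3·(-1)^4 = +1.
v=13: a=13^0·(≡9), b=13^-2·(≡11) mod 13; (9|13)=+1, (11|13)=-1; (−1)^{0·-2·6}·(+1)^-2·(-1)^0 = +1.
v=7: a=7^0·(≡4), b=7^4·(≡1) mod 7; (4|7)=+1, (1|7)=+1; (−1)^{0·4·3}·(+1)^4·(+1)^0 = +1.
v=2: v_2(a)=2, v_2(b)=0; units ≡ 3, 5 (mod 8); ε·ε+αω+βω = 1·0+2·1+0·1 ≡ 0  ⇒  (a,b)_2 = +1.
v=29: a=29^0·(≡12), b=29^-2·(≡7) mod 29; (12|29)=-1, (7|29)=+1; (−1)^{0·-2·14}·(-1)^-2·(+1)^0 = +1.
v=∞: 402523 > 0 and 645 > 0  ⇒  (a,b)_∞ = +1.
v=17: a=17^-2·(≡5), b=17^0·(≡16) mod 17; (5|17)=-1, (16|17)=+1; (−1)^{-2·0·8}·(-1)^0·(+1)^-2 = +1.
v=43: a=43^1·(≡5), b=43^1·(≡13) mod 43; (5|43)=-1, (13|43)=+1; (−1)^{1·1·21}·(-1)^1·(+1)^1 = +1.
Ram(402523, 645) = {5, 11}; no ℚ_5-point on the conic.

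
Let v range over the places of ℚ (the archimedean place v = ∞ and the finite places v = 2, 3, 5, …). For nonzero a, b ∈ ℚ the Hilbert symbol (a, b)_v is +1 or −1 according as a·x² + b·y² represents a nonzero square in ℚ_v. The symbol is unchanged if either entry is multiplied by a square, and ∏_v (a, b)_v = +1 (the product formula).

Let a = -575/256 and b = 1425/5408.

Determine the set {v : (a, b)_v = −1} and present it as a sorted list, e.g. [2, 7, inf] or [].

(a, b) ≡ (-23, 114) mod (ℚ^×)²; places V = {2, 3, 5, 13, 19, 23, ∞}.
(a,b)_∞: sgn(-23)=−, sgn(114)=+, so +1.
(a,b)_2: α=-8, β=-5; u≡1, v≡1 (mod 8); ε(u)ε(v)=0·0, αω(v)=-8·0, βω(u)=-5·0; sum ≡ 0  ⇒  +1.
(a,b)_19: α=0, u≡10; β=1, v≡11 (mod 19); (10|19)=-1, (11|19)=+1; sign (−1)^0·-1^1·+1^0 = -1.
(a,b)_13: α=0, u≡4; β=-2, v≡10 (mod 13); (4|13)=+1, (10|13)=+1; sign (−1)^0·+1^-2·+1^0 = +1.
(a,b)_5: α=2, u≡2; β=2, v≡4 (mod 5); (2|5)=-1, (4|5)=+1; sign (−1)^0·-1^2·+1^2 = +1.
(a,b)_23: α=1, u≡7; β=0, v≡15 (mod 23); (7|23)=-1, (15|23)=-1; sign (−1)^0·-1^0·-1^1 = -1.
(a,b)_3: α=0, u≡1; β=1, v≡2 (mod 3); (1|3)=+1, (2|3)=-1; sign (−1)^0·+1^1·-1^0 = +1.
(-23, 114 / ℚ) ramifies at {19, 23}: a division algebra.

[19, 23]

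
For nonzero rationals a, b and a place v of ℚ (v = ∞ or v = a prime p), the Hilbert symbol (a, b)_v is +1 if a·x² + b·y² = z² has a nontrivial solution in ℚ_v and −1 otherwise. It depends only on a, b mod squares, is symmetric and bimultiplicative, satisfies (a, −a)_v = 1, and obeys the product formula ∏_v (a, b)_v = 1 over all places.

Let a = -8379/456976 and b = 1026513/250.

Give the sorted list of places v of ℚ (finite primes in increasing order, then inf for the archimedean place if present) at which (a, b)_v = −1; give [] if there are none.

(a, b) ≡ (-19, 126730) mod (ℚ^×)²; places V = {2, 3, 5, 7, 13, 19, 23, 29, ∞}.
(a,b)_2: α=-4, β=-1; u≡5, v≡5 (mod 8); ε(u)ε(v)=0·0, αω(v)=-4·1, βω(u)=-1·1; sum ≡ 1  ⇒  -1.
(a,b)_13: α=-4, u≡2; β=0, v≡11 (mod 13); (2|13)=-1, (11|13)=-1; sign (−1)^0·-1^0·-1^-4 = +1.
(a,b)_3: α=2, u≡2; β=4, v≡1 (mod 3); (2|3)=-1, (1|3)=+1; sign (−1)^0·-1^4·+1^2 = +1.
(a,b)_19: α=1, u≡13; β=1, v≡16 (mod 19); (13|19)=-1, (16|19)=+1; sign (−1)^1·-1^1·+1^1 = +1.
(a,b)_7: α=2, u≡2; β=0, v≡1 (mod 7); (2|7)=+1, (1|7)=+1; sign (−1)^0·+1^0·+1^2 = +1.
(a,b)_23: α=0, u≡9; β=1, v≡4 (mod 23); (9|23)=+1, (4|23)=+1; sign (−1)^0·+1^1·+1^0 = +1.
(a,b)_29: α=0, u≡19; β=1, v≡9 (mod 29); (19|29)=-1, (9|29)=+1; sign (−1)^0·-1^1·+1^0 = -1.
(a,b)_∞: sgn(-19)=−, sgn(126730)=+, so +1.
(a,b)_5: α=0, u≡1; β=-3, v≡4 (mod 5); (1|5)=+1, (4|5)=+1; sign (−1)^0·+1^-3·+1^0 = +1.
Ram(-19, 126730) = {2, 29}; no ℚ_2-point on the conic.

[2, 29]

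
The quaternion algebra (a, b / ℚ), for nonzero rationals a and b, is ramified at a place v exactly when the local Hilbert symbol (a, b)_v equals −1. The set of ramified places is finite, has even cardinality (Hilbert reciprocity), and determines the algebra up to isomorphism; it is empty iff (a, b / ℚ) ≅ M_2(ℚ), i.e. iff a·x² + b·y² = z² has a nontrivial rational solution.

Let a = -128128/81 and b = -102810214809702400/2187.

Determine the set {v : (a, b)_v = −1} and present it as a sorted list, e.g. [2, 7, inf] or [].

(a, b) ≡ (-2002, -3) mod (ℚ^×)²; places V = {2, 3, 5, 7, 11, 13, ∞}.
(a,b)_3: α=-4, u≡2; β=-7, v≡2 (mod 3); (2|3)=-1, (2|3)=-1; sign (−1)^0·-1^-7·-1^-4 = -1.
(a,b)_∞: sgn(-2002)=−, sgn(-3)=−, so -1.
(a,b)_13: α=1, u≡8; β=4, v≡9 (mod 13); (8|13)=-1, (9|13)=+1; sign (−1)^0·-1^4·+1^1 = +1.
(a,b)_5: α=0, u≡2; β=2, v≡2 (mod 5); (2|5)=-1, (2|5)=-1; sign (−1)^0·-1^2·-1^0 = +1.
(a,b)_2: α=7, β=12; u≡7, v≡5 (mod 8); ε(u)ε(v)=1·0, αω(v)=7·1, βω(u)=12·0; sum ≡ 1  ⇒  -1.
(a,b)_11: α=1, u≡3; β=4, v≡2 (mod 11); (3|11)=+1, (2|11)=-1; sign (−1)^0·+1^4·-1^1 = -1.
(a,b)_7: α=1, u≡2; β=4, v≡4 (mod 7); (2|7)=+1, (4|7)=+1; sign (−1)^0·+1^4·+1^1 = +1.
Ram(-2002, -3) = {2, 3, 11, ∞}; no ℚ_2-point on the conic.

[2, 3, 11, inf]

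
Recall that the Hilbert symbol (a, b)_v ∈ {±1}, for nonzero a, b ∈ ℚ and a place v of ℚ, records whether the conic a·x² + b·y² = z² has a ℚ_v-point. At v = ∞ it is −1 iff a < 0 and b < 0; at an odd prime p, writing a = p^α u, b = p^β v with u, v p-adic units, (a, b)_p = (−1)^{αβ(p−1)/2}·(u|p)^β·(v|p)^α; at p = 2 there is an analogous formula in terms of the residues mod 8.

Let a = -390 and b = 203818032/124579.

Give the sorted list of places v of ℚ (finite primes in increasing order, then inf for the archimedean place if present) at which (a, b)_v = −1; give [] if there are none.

[5, 11]

Mod squares: a ≡ -390, b ≡ 17017. Check v ∈ {∞, 2, 3, 5, 7, 11, 13, 17, 29, 37}.
v=7: a=7^0·(≡2), b=7^-1·(≡4) mod 7; (2|7)=+1, (4|7)=+1; (−1)^{0·-1·3}·(+1)^-1·(+1)^0 = +1.
v=5: a=5^1·(≡2), b=5^0·(≡3) mod 5; (2|5)=-1, (3|5)=-1; (−1)^{1·0·2}·(-1)^0·(-1)^1 = -1.
v=∞: -390 < 0 and 17017 > 0  ⇒  (a,b)_∞ = +1.
v=3: a=3^1·(≡2), b=3^4·(≡1) mod 3; (2|3)=-1, (1|3)=+1; (−1)^{1·4·1}·(-1)^4·(+1)^1 = +1.
v=29: a=29^0·(≡16), b=29^2·(≡6) mod 29; (16|29)=+1, (6|29)=+1; (−1)^{0·2·14}·(+1)^2·(+1)^0 = +1.
v=17: a=17^0·(≡1), b=17^1·(≡4) mod 17; (1|17)=+1, (4|17)=+1; (−1)^{0·1·8}·(+1)^1·(+1)^0 = +1.
v=13: a=13^1·(≡9), b=13^-1·(≡1) mod 13; (9|13)=+1, (1|13)=+1; (−1)^{1·-1·6}·(+1)^-1·(+1)^1 = +1.
v=2: v_2(a)=1, v_2(b)=4; units ≡ 5, 1 (mod 8); ε·ε+αω+βω = 0·0+1·0+4·1 ≡ 0  ⇒  (a,b)_2 = +1.
v=11: a=11^0·(≡6), b=11^1·(≡7) mod 11; (6|11)=-1, (7|11)=-1; (−1)^{0·1·5}·(-1)^1·(-1)^0 = -1.
v=37: a=37^0·(≡17), b=37^-2·(≡1) mod 37; (17|37)=-1, (1|37)=+1; (−1)^{0·-2·18}·(-1)^-2·(+1)^0 = +1.
|Ram(-390, 17017)| = 2, even; anisotropic at {5, 11}.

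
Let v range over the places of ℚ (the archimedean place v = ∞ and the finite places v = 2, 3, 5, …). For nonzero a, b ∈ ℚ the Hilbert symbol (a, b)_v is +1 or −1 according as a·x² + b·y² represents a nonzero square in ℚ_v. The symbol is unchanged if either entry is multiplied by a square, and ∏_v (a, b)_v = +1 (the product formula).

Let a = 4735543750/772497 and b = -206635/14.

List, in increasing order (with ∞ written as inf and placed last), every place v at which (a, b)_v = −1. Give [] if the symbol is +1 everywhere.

Mod squares: a ≡ 2310, b ≡ -10010. Check v ∈ {∞, 2, 3, 5, 7, 11, 13, 17, 47}.
v=47: a=47^2·(≡16), b=47^0·(≡42) mod 47; (16|47)=+1, (42|47)=+1; (−1)^{2·0·23}·(+1)^0·(+1)^2 = +1.
v=7: a=7^3·(≡2), b=7^-1·(≡6) mod 7; (2|7)=+1, (6|7)=-1; (−1)^{3·-1·3}·(+1)^-1·(-1)^3 = +1.
v=11: a=11^-1·(≡1), b=11^1·(≡1) mod 11; (1|11)=+1, (1|11)=+1; (−1)^{-1·1·5}·(+1)^1·(+1)^-1 = -1.
v=5: a=5^5·(≡2), b=5^1·(≡2) mod 5; (2|5)=-1, (2|5)=-1; (−1)^{5·1·2}·(-1)^1·(-1)^5 = +1.
v=2: v_2(a)=1, v_2(b)=-1; units ≡ 3, 3 (mod 8); ε·ε+αω+βω = 1·1+1·1+-1·1 ≡ 1  ⇒  (a,b)_2 = -1.
v=17: a=17^-2·(≡13), b=17^2·(≡6) mod 17; (13|17)=+1, (6|17)=-1; (−1)^{-2·2·8}·(+1)^2·(-1)^-2 = +1.
v=∞: 2310 > 0 and -10010 < 0  ⇒  (a,b)_∞ = +1.
v=13: a=13^0·(≡12), b=13^1·(≡4) mod 13; (12|13)=+1, (4|13)=+1; (−1)^{0·1·6}·(+1)^1·(+1)^0 = +1.
v=3: a=3^-5·(≡2), b=3^0·(≡1) mod 3; (2|3)=-1, (1|3)=+1; (−1)^{-5·0·1}·(-1)^0·(+1)^-5 = +1.
Ram(2310, -10010) = {2, 11}; no ℚ_2-point on the conic.

[2, 11]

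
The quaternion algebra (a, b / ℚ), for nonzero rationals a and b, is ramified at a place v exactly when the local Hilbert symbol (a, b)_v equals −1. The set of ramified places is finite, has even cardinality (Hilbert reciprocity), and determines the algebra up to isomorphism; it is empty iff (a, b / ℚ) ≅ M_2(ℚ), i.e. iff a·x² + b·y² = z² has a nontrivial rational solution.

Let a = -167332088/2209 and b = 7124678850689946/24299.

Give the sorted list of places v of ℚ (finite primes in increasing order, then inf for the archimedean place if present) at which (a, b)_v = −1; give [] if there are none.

[11, 17]

Mod squares: a ≡ -49742, b ≡ 7854. Check v ∈ {∞, 2, 3, 7, 11, 13, 17, 19, 29, 47}.
v=17: a=17^1·(≡13), b=17^1·(≡14) mod 17; (13|17)=+1, (14|17)=-1; (−1)^{1·1·8}·(+1)^1·(-1)^1 = -1.
v=47: a=47^-2·(≡38), b=47^-2·(≡40) mod 47; (38|47)=-1, (40|47)=-1; (−1)^{-2·-2·23}·(-1)^-2·(-1)^-2 = +1.
v=2: v_2(a)=3, v_2(b)=1; units ≡ 1, 7 (mod 8); ε·ε+αω+βω = 0·1+3·0+1·0 ≡ 0  ⇒  (a,b)_2 = +1.
v=7: a=7^1·(≡6), b=7^5·(≡4) mod 7; (6|7)=-1, (4|7)=+1; (−1)^{1·5·3}·(-1)^5·(+1)^1 = +1.
v=13: a=13^0·(≡1), b=13^2·(≡7) mod 13; (1|13)=+1, (7|13)=-1; (−1)^{0·2·6}·(+1)^2·(-1)^0 = +1.
v=29: a=29^2·(≡6), b=29^2·(≡4) mod 29; (6|29)=+1, (4|29)=+1; (−1)^{2·2·14}·(+1)^2·(+1)^2 = +1.
v=∞: -49742 < 0 and 7854 > 0  ⇒  (a,b)_∞ = +1.
v=11: a=11^1·(≡10), b=11^-1·(≡2) mod 11; (10|11)=-1, (2|11)=-1; (−1)^{1·-1·5}·(-1)^-1·(-1)^1 = -1.
v=3: a=3^0·(≡1), b=3^5·(≡2) mod 3; (1|3)=+1, (2|3)=-1; (−1)^{0·5·1}·(+1)^5·(-1)^0 = +1.
v=19: a=19^1·(≡16), b=19^2·(≡6) mod 19; (16|19)=+1, (6|19)=+1; (−1)^{1·2·9}·(+1)^2·(+1)^1 = +1.
(-49742, 7854 / ℚ) ramifies at {11, 17}: a division algebra.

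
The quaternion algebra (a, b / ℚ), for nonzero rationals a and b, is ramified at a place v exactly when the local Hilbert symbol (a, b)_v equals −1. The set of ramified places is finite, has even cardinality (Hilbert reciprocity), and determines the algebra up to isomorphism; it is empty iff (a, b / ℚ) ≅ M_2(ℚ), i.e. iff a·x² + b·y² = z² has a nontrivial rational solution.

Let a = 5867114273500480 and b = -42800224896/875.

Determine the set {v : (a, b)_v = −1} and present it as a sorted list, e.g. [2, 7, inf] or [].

[2, 5, 13, 17]

Mod squares: a ≡ 18445, b ≡ -8998990. Check v ∈ {∞, 2, 3, 5, 7, 11, 13, 17, 29, 31}.
v=2: v_2(a)=6, v_2(b)=7; units ≡ 5, 1 (mod 8); ε·ε+αω+βω = 0·0+6·0+7·1 ≡ 1  ⇒  (a,b)_2 = -1.
v=3: a=3^0·(≡1), b=3^2·(≡2) mod 3; (1|3)=+1, (2|3)=-1; (−1)^{0·2·1}·(+1)^2·(-1)^0 = +1.
v=17: a=17^3·(≡12), b=17^2·(≡10) mod 17; (12|17)=-1, (10|17)=-1; (−1)^{3·2·8}·(-1)^2·(-1)^3 = -1.
v=∞: 18445 > 0 and -8998990 < 0  ⇒  (a,b)_∞ = +1.
v=13: a=13^2·(≡8), b=13^1·(≡11) mod 13; (8|13)=-1, (11|13)=-1; (−1)^{2·1·6}·(-1)^1·(-1)^2 = -1.
v=29: a=29^2·(≡5), b=29^1·(≡18) mod 29; (5|29)=+1, (18|29)=-1; (−1)^{2·1·14}·(+1)^1·(-1)^2 = +1.
v=5: a=5^1·(≡1), b=5^-3·(≡2) mod 5; (1|5)=+1, (2|5)=-1; (−1)^{1·-3·2}·(+1)^-3·(-1)^1 = -1.
v=7: a=7^1·(≡5), b=7^-1·(≡2) mod 7; (5|7)=-1, (2|7)=+1; (−1)^{1·-1·3}·(-1)^-1·(+1)^1 = +1.
v=31: a=31^1·(≡21), b=31^1·(≡19) mod 31; (21|31)=-1, (19|31)=+1; (−1)^{1·1·15}·(-1)^1·(+1)^1 = +1.
v=11: a=11^2·(≡9), b=11^1·(≡2) mod 11; (9|11)=+1, (2|11)=-1; (−1)^{2·1·5}·(+1)^1·(-1)^2 = +1.
|Ram(18445, -8998990)| = 4, even; anisotropic at {2, 5, 13, 17}.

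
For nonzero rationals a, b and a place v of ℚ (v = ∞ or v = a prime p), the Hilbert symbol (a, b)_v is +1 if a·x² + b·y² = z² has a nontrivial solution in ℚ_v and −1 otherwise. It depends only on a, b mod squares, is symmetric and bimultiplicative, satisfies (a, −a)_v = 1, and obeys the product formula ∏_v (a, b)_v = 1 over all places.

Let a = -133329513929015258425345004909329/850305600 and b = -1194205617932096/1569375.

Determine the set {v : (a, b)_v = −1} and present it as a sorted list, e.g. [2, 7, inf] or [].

[7, 19, 29, inf]

Mod squares: a ≡ -5619649, b ≡ -61816139. Check v ∈ {∞, 2, 3, 5, 7, 11, 19, 23, 29, 31, 47}.
v=19: a=19^7·(≡2), b=19^3·(≡12) mod 19; (2|19)=-1, (12|19)=-1; (−1)^{7·3·9}·(-1)^3·(-1)^7 = -1.
v=7: a=7^11·(≡4), b=7^3·(≡1) mod 7; (4|7)=+1, (1|7)=+1; (−1)^{11·3·3}·(+1)^3·(+1)^11 = -1.
v=23: a=23^0·(≡19), b=23^2·(≡18) mod 23; (19|23)=-1, (18|23)=+1; (−1)^{0·2·11}·(-1)^2·(+1)^0 = +1.
v=2: v_2(a)=-6, v_2(b)=6; units ≡ 7, 5 (mod 8); ε·ε+αω+βω = 1·0+-6·1+6·0 ≡ 0  ⇒  (a,b)_2 = +1.
v=5: a=5^-2·(≡4), b=5^-4·(≡4) mod 5; (4|5)=+1, (4|5)=+1; (−1)^{-2·-4·2}·(+1)^-4·(+1)^-2 = +1.
v=29: a=29^3·(≡10), b=29^1·(≡5) mod 29; (10|29)=-1, (5|29)=+1; (−1)^{3·1·14}·(-1)^1·(+1)^3 = -1.
v=31: a=31^3·(≡5), b=31^-1·(≡11) mod 31; (5|31)=+1, (11|31)=-1; (−1)^{3·-1·15}·(+1)^-1·(-1)^3 = +1.
v=3: a=3^-12·(≡2), b=3^-4·(≡1) mod 3; (2|3)=-1, (1|3)=+1; (−1)^{-12·-4·1}·(-1)^-4·(+1)^-12 = +1.
v=47: a=47^3·(≡9), b=47^1·(≡23) mod 47; (9|47)=+1, (23|47)=-1; (−1)^{3·1·23}·(+1)^1·(-1)^3 = +1.
v=11: a=11^0·(≡9), b=11^1·(≡4) mod 11; (9|11)=+1, (4|11)=+1; (−1)^{0·1·5}·(+1)^1·(+1)^0 = +1.
v=∞: -5619649 < 0 and -61816139 < 0  ⇒  (a,b)_∞ = -1.
|Ram(-5619649, -61816139)| = 4, even; anisotropic at {7, 19, 29, ∞}.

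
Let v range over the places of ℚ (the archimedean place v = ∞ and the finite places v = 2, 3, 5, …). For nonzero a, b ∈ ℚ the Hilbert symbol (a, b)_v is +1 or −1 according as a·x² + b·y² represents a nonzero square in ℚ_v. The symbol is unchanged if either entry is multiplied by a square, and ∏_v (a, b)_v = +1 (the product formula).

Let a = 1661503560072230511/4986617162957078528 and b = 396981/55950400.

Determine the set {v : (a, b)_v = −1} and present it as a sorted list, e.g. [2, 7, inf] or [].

Mod squares: a ≡ 663, b ≡ 29. Check v ∈ {∞, 2, 3, 5, 7, 11, 13, 17, 29, 31}.
v=11: a=11^-8·(≡9), b=11^-2·(≡6) mod 11; (9|11)=+1, (6|11)=-1; (−1)^{-8·-2·5}·(+1)^-2·(-1)^-8 = +1.
v=29: a=29^6·(≡1), b=29^1·(≡22) mod 29; (1|29)=+1, (22|29)=+1; (−1)^{6·1·14}·(+1)^1·(+1)^6 = +1.
v=17: a=17^-5·(≡14), b=17^-2·(≡12) mod 17; (14|17)=-1, (12|17)=-1; (−1)^{-5·-2·8}·(-1)^-2·(-1)^-5 = -1.
v=3: a=3^3·(≡2), b=3^4·(≡2) mod 3; (2|3)=-1, (2|3)=-1; (−1)^{3·4·1}·(-1)^4·(-1)^3 = -1.
v=5: a=5^0·(≡2), b=5^-2·(≡1) mod 5; (2|5)=-1, (1|5)=+1; (−1)^{0·-2·2}·(-1)^-2·(+1)^0 = +1.
v=7: a=7^2·(≡6), b=7^0·(≡2) mod 7; (6|7)=-1, (2|7)=+1; (−1)^{2·0·3}·(-1)^0·(+1)^2 = +1.
v=13: a=13^3·(≡9), b=13^2·(≡4) mod 13; (9|13)=+1, (4|13)=+1; (−1)^{3·2·6}·(+1)^2·(+1)^3 = +1.
v=2: v_2(a)=-14, v_2(b)=-6; units ≡ 7, 5 (mod 8); ε·ε+αω+βω = 1·0+-14·1+-6·0 ≡ 0  ⇒  (a,b)_2 = +1.
v=31: a=31^2·(≡13), b=31^0·(≡3) mod 31; (13|31)=-1, (3|31)=-1; (−1)^{2·0·15}·(-1)^0·(-1)^2 = +1.
v=∞: 663 > 0 and 29 > 0  ⇒  (a,b)_∞ = +1.
(663, 29 / ℚ) ramifies at {3, 17}: a division algebra.

[3, 17]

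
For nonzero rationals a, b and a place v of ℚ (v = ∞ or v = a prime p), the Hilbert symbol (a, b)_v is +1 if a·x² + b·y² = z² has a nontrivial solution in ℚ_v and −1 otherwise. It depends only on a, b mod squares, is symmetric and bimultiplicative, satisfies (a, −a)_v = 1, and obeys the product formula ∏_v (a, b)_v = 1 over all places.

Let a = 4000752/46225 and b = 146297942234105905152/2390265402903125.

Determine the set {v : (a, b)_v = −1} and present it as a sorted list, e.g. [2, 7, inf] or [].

[5, 7, 13, 17]

Mod squares: a ≡ 7, b ≡ 2210. Check v ∈ {∞, 2, 3, 5, 7, 11, 13, 17, 43}.
v=11: a=11^0·(≡10), b=11^-2·(≡8) mod 11; (10|11)=-1, (8|11)=-1; (−1)^{0·-2·5}·(-1)^-2·(-1)^0 = +1.
v=17: a=17^0·(≡3), b=17^1·(≡11) mod 17; (3|17)=-1, (11|17)=-1; (−1)^{0·1·8}·(-1)^1·(-1)^0 = -1.
v=2: v_2(a)=4, v_2(b)=23; units ≡ 7, 1 (mod 8); ε·ε+αω+βω = 1·0+4·0+23·0 ≡ 0  ⇒  (a,b)_2 = +1.
v=13: a=13^0·(≡8), b=13^3·(≡10) mod 13; (8|13)=-1, (10|13)=+1; (−1)^{0·3·6}·(-1)^3·(+1)^0 = -1.
v=∞: 7 > 0 and 2210 > 0  ⇒  (a,b)_∞ = +1.
v=5: a=5^-2·(≡3), b=5^-5·(≡3) mod 5; (3|5)=-1, (3|5)=-1; (−1)^{-2·-5·2}·(-1)^-5·(-1)^-2 = -1.
v=43: a=43^-2·(≡3), b=43^-6·(≡36) mod 43; (3|43)=-1, (36|43)=+1; (−1)^{-2·-6·21}·(-1)^-6·(+1)^-2 = +1.
v=7: a=7^3·(≡4), b=7^8·(≡6) mod 7; (4|7)=+1, (6|7)=-1; (−1)^{3·8·3}·(+1)^8·(-1)^3 = -1.
v=3: a=3^6·(≡1), b=3^4·(≡2) mod 3; (1|3)=+1, (2|3)=-1; (−1)^{6·4·1}·(+1)^4·(-1)^6 = +1.
(7, 2210 / ℚ) ramifies at {5, 7, 13, 17}: a division algebra.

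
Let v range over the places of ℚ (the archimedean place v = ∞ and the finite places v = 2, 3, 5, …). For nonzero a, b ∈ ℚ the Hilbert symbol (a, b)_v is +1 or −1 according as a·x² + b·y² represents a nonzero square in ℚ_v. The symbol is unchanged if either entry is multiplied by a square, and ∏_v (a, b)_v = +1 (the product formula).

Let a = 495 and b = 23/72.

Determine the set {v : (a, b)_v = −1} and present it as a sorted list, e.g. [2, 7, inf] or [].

Mod squares: a ≡ 55, b ≡ 46. Check v ∈ {∞, 2, 3, 5, 11, 23}.
v=∞: 55 > 0 and 46 > 0  ⇒  (a,b)_∞ = +1.
v=23: a=23^0·(≡12), b=23^1·(≡8) mod 23; (12|23)=+1, (8|23)=+1; (−1)^{0·1·11}·(+1)^1·(+1)^0 = +1.
v=2: v_2(a)=0, v_2(b)=-3; units ≡ 7, 7 (mod 8); ε·ε+αω+βω = 1·1+0·0+-3·0 ≡ 1  ⇒  (a,b)_2 = -1.
v=3: a=3^2·(≡1), b=3^-2·(≡1) mod 3; (1|3)=+1, (1|3)=+1; (−1)^{2·-2·1}·(+1)^-2·(+1)^2 = +1.
v=11: a=11^1·(≡1), b=11^0·(≡2) mod 11; (1|11)=+1, (2|11)=-1; (−1)^{1·0·5}·(+1)^0·(-1)^1 = -1.
v=5: a=5^1·(≡4), b=5^0·(≡4) mod 5; (4|5)=+1, (4|5)=+1; (−1)^{1·0·2}·(+1)^0·(+1)^1 = +1.
Ram(55, 46) = {2, 11}; no ℚ_2-point on the conic.

[2, 11]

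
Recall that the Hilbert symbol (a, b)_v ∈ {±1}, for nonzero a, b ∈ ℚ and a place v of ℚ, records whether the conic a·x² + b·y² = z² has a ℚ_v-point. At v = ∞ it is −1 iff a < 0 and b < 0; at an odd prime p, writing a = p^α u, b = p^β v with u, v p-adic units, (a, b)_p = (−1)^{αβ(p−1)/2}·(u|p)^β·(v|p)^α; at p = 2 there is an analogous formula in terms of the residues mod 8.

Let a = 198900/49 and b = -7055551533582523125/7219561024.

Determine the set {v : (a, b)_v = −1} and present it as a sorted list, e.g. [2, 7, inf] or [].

(a, b) ≡ (221, -253) mod (ℚ^×)²; places V = {2, 3, 5, 7, 11, 13, 17, 19, 23, 43, ∞}.
(a,b)_5: α=2, u≡4; β=4, v≡2 (mod 5); (4|5)=+1, (2|5)=-1; sign (−1)^0·+1^4·-1^2 = +1.
(a,b)_19: α=0, u≡18; β=-2, v≡15 (mod 19); (18|19)=-1, (15|19)=-1; sign (−1)^0·-1^-2·-1^0 = +1.
(a,b)_3: α=2, u≡2; β=12, v≡2 (mod 3); (2|3)=-1, (2|3)=-1; sign (−1)^0·-1^12·-1^2 = +1.
(a,b)_7: α=-2, u≡2; β=4, v≡5 (mod 7); (2|7)=+1, (5|7)=-1; sign (−1)^0·+1^4·-1^-2 = +1.
(a,b)_23: α=0, u≡14; β=1, v≡2 (mod 23); (14|23)=-1, (2|23)=+1; sign (−1)^0·-1^1·+1^0 = -1.
(a,b)_2: α=2, β=-6; u≡5, v≡3 (mod 8); ε(u)ε(v)=0·1, αω(v)=2·1, βω(u)=-6·1; sum ≡ 0  ⇒  +1.
(a,b)_13: α=1, u≡9; β=-2, v≡6 (mod 13); (9|13)=+1, (6|13)=-1; sign (−1)^0·+1^-2·-1^1 = -1.
(a,b)_43: α=0, u≡40; β=-2, v≡34 (mod 43); (40|43)=+1, (34|43)=-1; sign (−1)^0·+1^-2·-1^0 = +1.
(a,b)_∞: sgn(221)=+, sgn(-253)=−, so +1.
(a,b)_17: α=1, u≡15; β=2, v≡4 (mod 17); (15|17)=+1, (4|17)=+1; sign (−1)^0·+1^2·+1^1 = +1.
(a,b)_11: α=0, u≡4; β=3, v≡6 (mod 11); (4|11)=+1, (6|11)=-1; sign (−1)^0·+1^3·-1^0 = +1.
|Ram(221, -253)| = 2, even; anisotropic at {13, 23}.

[13, 23]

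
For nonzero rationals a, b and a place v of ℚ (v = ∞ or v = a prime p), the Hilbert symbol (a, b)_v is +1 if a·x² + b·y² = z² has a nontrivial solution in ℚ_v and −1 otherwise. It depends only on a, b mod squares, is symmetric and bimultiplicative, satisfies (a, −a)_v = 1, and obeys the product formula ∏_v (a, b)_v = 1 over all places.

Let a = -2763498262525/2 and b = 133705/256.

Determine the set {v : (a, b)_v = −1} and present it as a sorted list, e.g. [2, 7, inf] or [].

(a, b) ≡ (-92378, 1105) mod (ℚ^×)²; places V = {2, 5, 7, 11, 13, 17, 19, ∞}.
(a,b)_5: α=2, u≡2; β=1, v≡1 (mod 5); (2|5)=-1, (1|5)=+1; sign (−1)^0·-1^1·+1^2 = -1.
(a,b)_2: α=-1, β=-8; u≡3, v≡1 (mod 8); ε(u)ε(v)=1·0, αω(v)=-1·0, βω(u)=-8·1; sum ≡ 0  ⇒  +1.
(a,b)_7: α=2, u≡2; β=0, v≡3 (mod 7); (2|7)=+1, (3|7)=-1; sign (−1)^0·+1^0·-1^2 = +1.
(a,b)_∞: sgn(-92378)=−, sgn(1105)=+, so +1.
(a,b)_19: α=1, u≡2; β=0, v≡15 (mod 19); (2|19)=-1, (15|19)=-1; sign (−1)^0·-1^0·-1^1 = -1.
(a,b)_13: α=3, u≡8; β=1, v≡6 (mod 13); (8|13)=-1, (6|13)=-1; sign (−1)^0·-1^1·-1^3 = +1.
(a,b)_11: α=1, u≡6; β=2, v≡9 (mod 11); (6|11)=-1, (9|11)=+1; sign (−1)^0·-1^2·+1^1 = +1.
(a,b)_17: α=3, u≡7; β=1, v≡11 (mod 17); (7|17)=-1, (11|17)=-1; sign (−1)^0·-1^1·-1^3 = +1.
(-92378, 1105 / ℚ) ramifies at {5, 19}: a division algebra.

[5, 19]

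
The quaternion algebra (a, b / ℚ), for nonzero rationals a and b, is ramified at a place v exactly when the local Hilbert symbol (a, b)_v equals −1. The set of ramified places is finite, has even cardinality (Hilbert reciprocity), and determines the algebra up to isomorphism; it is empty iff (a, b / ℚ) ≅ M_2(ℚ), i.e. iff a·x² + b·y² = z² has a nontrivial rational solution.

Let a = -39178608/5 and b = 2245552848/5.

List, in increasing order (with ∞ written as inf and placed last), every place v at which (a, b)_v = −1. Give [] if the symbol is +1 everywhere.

(a, b) ≡ (-33915, 1785) mod (ℚ^×)²; places V = {2, 3, 5, 7, 11, 17, 19, ∞}.
(a,b)_3: α=1, u≡2; β=3, v≡1 (mod 3); (2|3)=-1, (1|3)=+1; sign (−1)^1·-1^3·+1^1 = +1.
(a,b)_11: α=0, u≡3; β=2, v≡9 (mod 11); (3|11)=+1, (9|11)=+1; sign (−1)^0·+1^2·+1^0 = +1.
(a,b)_7: α=1, u≡5; β=1, v≡3 (mod 7); (5|7)=-1, (3|7)=-1; sign (−1)^1·-1^1·-1^1 = -1.
(a,b)_5: α=-1, u≡2; β=-1, v≡3 (mod 5); (2|5)=-1, (3|5)=-1; sign (−1)^0·-1^-1·-1^-1 = +1.
(a,b)_17: α=1, u≡3; β=1, v≡7 (mod 17); (3|17)=-1, (7|17)=-1; sign (−1)^0·-1^1·-1^1 = +1.
(a,b)_2: α=4, β=4; u≡5, v≡1 (mod 8); ε(u)ε(v)=0·0, αω(v)=4·0, βω(u)=4·1; sum ≡ 0  ⇒  +1.
(a,b)_∞: sgn(-33915)=−, sgn(1785)=+, so +1.
(a,b)_19: α=3, u≡9; β=2, v≡3 (mod 19); (9|19)=+1, (3|19)=-1; sign (−1)^0·+1^2·-1^3 = -1.
(-33915, 1785 / ℚ) ramifies at {7, 19}: a division algebra.

[7, 19]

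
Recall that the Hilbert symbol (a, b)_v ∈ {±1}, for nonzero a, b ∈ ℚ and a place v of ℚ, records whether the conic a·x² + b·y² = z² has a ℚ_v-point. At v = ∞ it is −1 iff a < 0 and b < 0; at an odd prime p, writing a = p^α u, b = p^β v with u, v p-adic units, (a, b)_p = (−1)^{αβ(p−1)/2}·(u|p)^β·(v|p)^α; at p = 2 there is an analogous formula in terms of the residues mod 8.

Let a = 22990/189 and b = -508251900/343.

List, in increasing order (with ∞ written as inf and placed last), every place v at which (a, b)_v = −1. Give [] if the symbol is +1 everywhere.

Mod squares: a ≡ 3990, b ≡ -273. Check v ∈ {∞, 2, 3, 5, 7, 11, 13, 19}.
v=19: a=19^1·(≡6), b=19^4·(≡14) mod 19; (6|19)=+1, (14|19)=-1; (−1)^{1·4·9}·(+1)^4·(-1)^1 = -1.
v=5: a=5^1·(≡2), b=5^2·(≡3) mod 5; (2|5)=-1, (3|5)=-1; (−1)^{1·2·2}·(-1)^2·(-1)^1 = -1.
v=2: v_2(a)=1, v_2(b)=2; units ≡ 3, 7 (mod 8); ε·ε+αω+βω = 1·1+1·0+2·1 ≡ 1  ⇒  (a,b)_2 = -1.
v=3: a=3^-3·(≡1), b=3^1·(≡2) mod 3; (1|3)=+1, (2|3)=-1; (−1)^{-3·1·1}·(+1)^1·(-1)^-3 = +1.
v=∞: 3990 > 0 and -273 < 0  ⇒  (a,b)_∞ = +1.
v=13: a=13^0·(≡12), b=13^1·(≡6) mod 13; (12|13)=+1, (6|13)=-1; (−1)^{0·1·6}·(+1)^1·(-1)^0 = +1.
v=7: a=7^-1·(≡5), b=7^-3·(≡5) mod 7; (5|7)=-1, (5|7)=-1; (−1)^{-1·-3·3}·(-1)^-3·(-1)^-1 = -1.
v=11: a=11^2·(≡7), b=11^0·(≡10) mod 11; (7|11)=-1, (10|11)=-1; (−1)^{2·0·5}·(-1)^0·(-1)^2 = +1.
(3990, -273 / ℚ) ramifies at {2, 5, 7, 19}: a division algebra.

[2, 5, 7, 19]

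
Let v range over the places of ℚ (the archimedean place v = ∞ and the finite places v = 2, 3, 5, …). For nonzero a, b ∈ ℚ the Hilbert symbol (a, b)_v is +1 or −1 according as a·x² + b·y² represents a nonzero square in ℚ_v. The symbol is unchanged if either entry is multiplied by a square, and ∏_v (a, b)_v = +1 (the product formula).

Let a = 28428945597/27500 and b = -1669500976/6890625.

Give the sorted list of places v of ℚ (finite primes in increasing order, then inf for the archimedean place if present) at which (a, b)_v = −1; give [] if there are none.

(a, b) ≡ (16687, -451) mod (ℚ^×)²; places V = {2, 3, 5, 7, 11, 13, 37, 41, ∞}.
(a,b)_37: α=3, u≡16; β=2, v≡4 (mod 37); (16|37)=+1, (4|37)=+1; sign (−1)^0·+1^2·+1^3 = +1.
(a,b)_5: α=-4, u≡3; β=-6, v≡4 (mod 5); (3|5)=-1, (4|5)=+1; sign (−1)^0·-1^-6·+1^-4 = +1.
(a,b)_3: α=4, u≡1; β=-2, v≡2 (mod 3); (1|3)=+1, (2|3)=-1; sign (−1)^0·+1^-2·-1^4 = +1.
(a,b)_11: α=-1, u≡10; β=1, v≡5 (mod 11); (10|11)=-1, (5|11)=+1; sign (−1)^1·-1^1·+1^-1 = +1.
(a,b)_∞: sgn(16687)=+, sgn(-451)=−, so +1.
(a,b)_41: α=1, u≡38; β=1, v≡24 (mod 41); (38|41)=-1, (24|41)=-1; sign (−1)^0·-1^1·-1^1 = +1.
(a,b)_7: α=0, u≡6; β=-2, v≡2 (mod 7); (6|7)=-1, (2|7)=+1; sign (−1)^0·-1^-2·+1^0 = +1.
(a,b)_13: α=2, u≡6; β=2, v≡9 (mod 13); (6|13)=-1, (9|13)=+1; sign (−1)^0·-1^2·+1^2 = +1.
(a,b)_2: α=-2, β=4; u≡7, v≡5 (mod 8); ε(u)ε(v)=1·0, αω(v)=-2·1, βω(u)=4·0; sum ≡ 0  ⇒  +1.
Every local symbol is +1, so the conic 16687·x² + -451·y² = z² has ℚ_v-points for all v and hence a ℚ-point; (a, b / ℚ) ≅ M_2(ℚ).

[]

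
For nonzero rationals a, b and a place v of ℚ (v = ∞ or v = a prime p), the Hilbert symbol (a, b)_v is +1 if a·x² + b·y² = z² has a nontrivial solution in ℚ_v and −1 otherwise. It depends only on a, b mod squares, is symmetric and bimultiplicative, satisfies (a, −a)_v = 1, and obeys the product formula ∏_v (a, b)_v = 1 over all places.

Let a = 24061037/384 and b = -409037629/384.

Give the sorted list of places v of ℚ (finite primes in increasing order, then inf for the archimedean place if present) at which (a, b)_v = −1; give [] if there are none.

(a, b) ≡ (462, -7854) mod (ℚ^×)²; places V = {2, 3, 7, 11, 13, 17, 43, ∞}.
(a,b)_7: α=1, u≡3; β=1, v≡5 (mod 7); (3|7)=-1, (5|7)=-1; sign (−1)^1·-1^1·-1^1 = -1.
(a,b)_∞: sgn(462)=+, sgn(-7854)=−, so +1.
(a,b)_13: α=2, u≡7; β=2, v≡11 (mod 13); (7|13)=-1, (11|13)=-1; sign (−1)^0·-1^2·-1^2 = +1.
(a,b)_43: α=2, u≡34; β=2, v≡24 (mod 43); (34|43)=-1, (24|43)=+1; sign (−1)^0·-1^2·+1^2 = +1.
(a,b)_11: α=1, u≡5; β=1, v≡3 (mod 11); (5|11)=+1, (3|11)=+1; sign (−1)^1·+1^1·+1^1 = -1.
(a,b)_17: α=0, u≡7; β=1, v≡10 (mod 17); (7|17)=-1, (10|17)=-1; sign (−1)^0·-1^1·-1^0 = -1.
(a,b)_2: α=-7, β=-7; u≡7, v≡1 (mod 8); ε(u)ε(v)=1·0, αω(v)=-7·0, βω(u)=-7·0; sum ≡ 0  ⇒  +1.
(a,b)_3: α=-1, u≡1; β=-1, v≡1 (mod 3); (1|3)=+1, (1|3)=+1; sign (−1)^1·+1^-1·+1^-1 = -1.
Ram(462, -7854) = {3, 7, 11, 17}; no ℚ_3-point on the conic.

[3, 7, 11, 17]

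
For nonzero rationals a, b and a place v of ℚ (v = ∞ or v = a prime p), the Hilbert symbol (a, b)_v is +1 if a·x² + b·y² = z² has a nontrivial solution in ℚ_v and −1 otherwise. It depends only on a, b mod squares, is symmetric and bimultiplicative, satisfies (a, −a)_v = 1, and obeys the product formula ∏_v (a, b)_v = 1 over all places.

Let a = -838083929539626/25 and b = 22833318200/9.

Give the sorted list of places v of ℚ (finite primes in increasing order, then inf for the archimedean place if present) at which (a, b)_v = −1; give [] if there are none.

[7, 11]

(a, b) ≡ (-27434, 271502) mod (ℚ^×)²; places V = {2, 3, 5, 7, 11, 29, 41, 43, ∞}.
(a,b)_29: α=3, u≡11; β=2, v≡9 (mod 29); (11|29)=-1, (9|29)=+1; sign (−1)^0·-1^2·+1^3 = +1.
(a,b)_3: α=2, u≡1; β=-2, v≡2 (mod 3); (1|3)=+1, (2|3)=-1; sign (−1)^0·+1^-2·-1^2 = +1.
(a,b)_2: α=1, β=3; u≡3, v≡7 (mod 8); ε(u)ε(v)=1·1, αω(v)=1·0, βω(u)=3·1; sum ≡ 0  ⇒  +1.
(a,b)_7: α=4, u≡3; β=1, v≡6 (mod 7); (3|7)=-1, (6|7)=-1; sign (−1)^0·-1^1·-1^4 = -1.
(a,b)_5: α=-2, u≡4; β=2, v≡2 (mod 5); (4|5)=+1, (2|5)=-1; sign (−1)^0·+1^2·-1^-2 = +1.
(a,b)_43: α=1, u≡30; β=1, v≡11 (mod 43); (30|43)=-1, (11|43)=+1; sign (−1)^1·-1^1·+1^1 = +1.
(a,b)_41: α=2, u≡8; β=1, v≡21 (mod 41); (8|41)=+1, (21|41)=+1; sign (−1)^0·+1^1·+1^2 = +1.
(a,b)_∞: sgn(-27434)=−, sgn(271502)=+, so +1.
(a,b)_11: α=1, u≡5; β=1, v≡5 (mod 11); (5|11)=+1, (5|11)=+1; sign (−1)^1·+1^1·+1^1 = -1.
Ram(-27434, 271502) = {7, 11}; no ℚ_7-point on the conic.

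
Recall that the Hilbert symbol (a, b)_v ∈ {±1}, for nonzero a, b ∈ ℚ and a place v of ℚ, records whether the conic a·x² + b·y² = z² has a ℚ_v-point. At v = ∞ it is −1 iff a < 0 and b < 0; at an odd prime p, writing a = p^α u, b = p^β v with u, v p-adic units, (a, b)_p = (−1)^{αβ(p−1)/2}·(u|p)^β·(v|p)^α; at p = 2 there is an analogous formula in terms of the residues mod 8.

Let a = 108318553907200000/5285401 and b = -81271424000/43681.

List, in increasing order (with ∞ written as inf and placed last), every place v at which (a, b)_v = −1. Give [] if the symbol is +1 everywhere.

[5, 17]

Mod squares: a ≡ 1105, b ≡ -65. Check v ∈ {∞, 2, 5, 7, 11, 13, 17, 19}.
v=17: a=17^3·(≡10), b=17^2·(≡5) mod 17; (10|17)=-1, (5|17)=-1; (−1)^{3·2·8}·(-1)^2·(-1)^3 = -1.
v=13: a=13^3·(≡8), b=13^3·(≡7) mod 13; (8|13)=-1, (7|13)=-1; (−1)^{3·3·6}·(-1)^3·(-1)^3 = +1.
v=19: a=19^-2·(≡12), b=19^-2·(≡7) mod 19; (12|19)=-1, (7|19)=+1; (−1)^{-2·-2·9}·(-1)^-2·(+1)^-2 = +1.
v=7: a=7^2·(≡3), b=7^0·(≡3) mod 7; (3|7)=-1, (3|7)=-1; (−1)^{2·0·3}·(-1)^0·(-1)^2 = +1.
v=2: v_2(a)=16, v_2(b)=10; units ≡ 1, 7 (mod 8); ε·ε+αω+βω = 0·1+16·0+10·0 ≡ 0  ⇒  (a,b)_2 = +1.
v=5: a=5^5·(≡4), b=5^3·(≡3) mod 5; (4|5)=+1, (3|5)=-1; (−1)^{5·3·2}·(+1)^3·(-1)^5 = -1.
v=11: a=11^-4·(≡5), b=11^-2·(≡4) mod 11; (5|11)=+1, (4|11)=+1; (−1)^{-4·-2·5}·(+1)^-2·(+1)^-4 = +1.
v=∞: 1105 > 0 and -65 < 0  ⇒  (a,b)_∞ = +1.
(1105, -65 / ℚ) ramifies at {5, 17}: a division algebra.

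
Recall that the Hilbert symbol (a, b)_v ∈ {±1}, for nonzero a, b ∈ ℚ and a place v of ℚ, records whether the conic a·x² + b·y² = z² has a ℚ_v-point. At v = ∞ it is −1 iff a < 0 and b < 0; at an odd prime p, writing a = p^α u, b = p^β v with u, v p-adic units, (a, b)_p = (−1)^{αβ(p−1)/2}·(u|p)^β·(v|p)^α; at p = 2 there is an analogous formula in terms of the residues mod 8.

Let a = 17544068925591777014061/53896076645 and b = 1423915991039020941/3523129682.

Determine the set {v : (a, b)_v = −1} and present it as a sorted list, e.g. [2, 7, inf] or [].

[5, 43]

Mod squares: a ≡ 3587705, b ≡ 1435082. Check v ∈ {∞, 2, 3, 5, 7, 11, 19, 37, 41, 43, 47}.
v=5: a=5^-1·(≡4), b=5^0·(≡3) mod 5; (4|5)=+1, (3|5)=-1; (−1)^{-1·0·2}·(+1)^0·(-1)^-1 = -1.
v=19: a=19^0·(≡4), b=19^-2·(≡14) mod 19; (4|19)=+1, (14|19)=-1; (−1)^{0·-2·9}·(+1)^-2·(-1)^0 = +1.
v=2: v_2(a)=0, v_2(b)=-1; units ≡ 1, 5 (mod 8); ε·ε+αω+βω = 0·0+0·1+-1·0 ≡ 0  ⇒  (a,b)_2 = +1.
v=43: a=43^1·(≡31), b=43^1·(≡9) mod 43; (31|43)=+1, (9|43)=+1; (−1)^{1·1·21}·(+1)^1·(+1)^1 = -1.
v=37: a=37^7·(≡34), b=37^5·(≡12) mod 37; (34|37)=+1, (12|37)=+1; (−1)^{7·5·18}·(+1)^5·(+1)^7 = +1.
v=47: a=47^-6·(≡25), b=47^-4·(≡5) mod 47; (25|47)=+1, (5|47)=-1; (−1)^{-6·-4·23}·(+1)^-4·(-1)^-6 = +1.
v=41: a=41^1·(≡7), b=41^1·(≡27) mod 41; (7|41)=-1, (27|41)=-1; (−1)^{1·1·20}·(-1)^1·(-1)^1 = +1.
v=11: a=11^1·(≡5), b=11^1·(≡7) mod 11; (5|11)=+1, (7|11)=-1; (−1)^{1·1·5}·(+1)^1·(-1)^1 = +1.
v=∞: 3587705 > 0 and 1435082 > 0  ⇒  (a,b)_∞ = +1.
v=7: a=7^6·(≡2), b=7^6·(≡5) mod 7; (2|7)=+1, (5|7)=-1; (−1)^{6·6·3}·(+1)^6·(-1)^6 = +1.
v=3: a=3^4·(≡2), b=3^2·(≡2) mod 3; (2|3)=-1, (2|3)=-1; (−1)^{4·2·1}·(-1)^2·(-1)^4 = +1.
Ram(3587705, 1435082) = {5, 43}; no ℚ_5-point on the conic.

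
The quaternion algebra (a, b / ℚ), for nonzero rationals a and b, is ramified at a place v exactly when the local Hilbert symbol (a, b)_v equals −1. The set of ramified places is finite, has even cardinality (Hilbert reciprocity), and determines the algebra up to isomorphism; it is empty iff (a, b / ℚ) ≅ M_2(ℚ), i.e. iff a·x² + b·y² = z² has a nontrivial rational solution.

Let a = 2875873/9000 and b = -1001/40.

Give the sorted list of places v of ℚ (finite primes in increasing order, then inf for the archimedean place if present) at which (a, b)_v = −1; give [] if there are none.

Mod squares: a ≡ 170170, b ≡ -10010. Check v ∈ {∞, 2, 3, 5, 7, 11, 13, 17}.
v=2: v_2(a)=-3, v_2(b)=-3; units ≡ 5, 3 (mod 8); ε·ε+αω+βω = 0·1+-3·1+-3·1 ≡ 0  ⇒  (a,b)_2 = +1.
v=3: a=3^-2·(≡1), b=3^0·(≡1) mod 3; (1|3)=+1, (1|3)=+1; (−1)^{-2·0·1}·(+1)^0·(+1)^-2 = +1.
v=13: a=13^3·(≡12), b=13^1·(≡1) mod 13; (12|13)=+1, (1|13)=+1; (−1)^{3·1·6}·(+1)^1·(+1)^3 = +1.
v=5: a=5^-3·(≡4), b=5^-1·(≡3) mod 5; (4|5)=+1, (3|5)=-1; (−1)^{-3·-1·2}·(+1)^-1·(-1)^-3 = -1.
v=∞: 170170 > 0 and -10010 < 0  ⇒  (a,b)_∞ = +1.
v=17: a=17^1·(≡10), b=17^0·(≡6) mod 17; (10|17)=-1, (6|17)=-1; (−1)^{1·0·8}·(-1)^0·(-1)^1 = -1.
v=11: a=11^1·(≡3), b=11^1·(≡9) mod 11; (3|11)=+1, (9|11)=+1; (−1)^{1·1·5}·(+1)^1·(+1)^1 = -1.
v=7: a=7^1·(≡6), b=7^1·(≡5) mod 7; (6|7)=-1, (5|7)=-1; (−1)^{1·1·3}·(-1)^1·(-1)^1 = -1.
(170170, -10010 / ℚ) ramifies at {5, 7, 11, 17}: a division algebra.

[5, 7, 11, 17]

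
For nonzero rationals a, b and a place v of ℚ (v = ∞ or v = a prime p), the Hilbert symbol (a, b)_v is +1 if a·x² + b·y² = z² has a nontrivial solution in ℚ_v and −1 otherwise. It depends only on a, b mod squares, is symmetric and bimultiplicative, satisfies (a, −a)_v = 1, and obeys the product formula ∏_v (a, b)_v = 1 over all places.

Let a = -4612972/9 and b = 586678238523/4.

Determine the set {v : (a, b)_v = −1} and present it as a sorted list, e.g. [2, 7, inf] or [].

[3, 7, 19, 29]

(a, b) ≡ (-1153243, 3) mod (ℚ^×)²; places V = {2, 3, 7, 13, 17, 19, 23, 29, ∞}.
(a,b)_19: α=1, u≡12; β=0, v≡12 (mod 19); (12|19)=-1, (12|19)=-1; sign (−1)^0·-1^0·-1^1 = -1.
(a,b)_17: α=0, u≡7; β=2, v≡11 (mod 17); (7|17)=-1, (11|17)=-1; sign (−1)^0·-1^2·-1^0 = +1.
(a,b)_7: α=1, u≡6; β=0, v≡5 (mod 7); (6|7)=-1, (5|7)=-1; sign (−1)^0·-1^0·-1^1 = -1.
(a,b)_29: α=1, u≡19; β=2, v≡26 (mod 29); (19|29)=-1, (26|29)=-1; sign (−1)^0·-1^2·-1^1 = -1.
(a,b)_13: α=1, u≡12; β=2, v≡12 (mod 13); (12|13)=+1, (12|13)=+1; sign (−1)^0·+1^2·+1^1 = +1.
(a,b)_∞: sgn(-1153243)=−, sgn(3)=+, so +1.
(a,b)_2: α=2, β=-2; u≡5, v≡3 (mod 8); ε(u)ε(v)=0·1, αω(v)=2·1, βω(u)=-2·1; sum ≡ 0  ⇒  +1.
(a,b)_23: α=1, u≡20; β=2, v≡18 (mod 23); (20|23)=-1, (18|23)=+1; sign (−1)^0·-1^2·+1^1 = +1.
(a,b)_3: α=-2, u≡2; β=3, v≡1 (mod 3); (2|3)=-1, (1|3)=+1; sign (−1)^0·-1^3·+1^-2 = -1.
(-1153243, 3 / ℚ) ramifies at {3, 7, 19, 29}: a division algebra.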